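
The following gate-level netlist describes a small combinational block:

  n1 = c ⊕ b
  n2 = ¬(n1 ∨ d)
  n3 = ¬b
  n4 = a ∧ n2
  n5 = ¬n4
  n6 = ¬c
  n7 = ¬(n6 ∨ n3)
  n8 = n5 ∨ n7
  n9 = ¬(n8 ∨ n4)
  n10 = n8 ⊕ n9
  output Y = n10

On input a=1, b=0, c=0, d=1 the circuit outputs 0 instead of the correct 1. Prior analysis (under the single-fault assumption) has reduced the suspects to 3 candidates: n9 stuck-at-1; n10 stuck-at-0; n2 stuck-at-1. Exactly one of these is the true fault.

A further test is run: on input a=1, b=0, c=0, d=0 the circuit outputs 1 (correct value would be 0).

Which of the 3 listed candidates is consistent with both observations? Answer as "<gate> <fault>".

Evaluate each candidate on input a=1, b=0, c=0, d=0:
  n9 stuck-at-1: n1=0, n2=1, n3=1, n4=1, n5=0, n6=1, n7=0, n8=0, n9=1 [stuck-at-1], n10=1 → 1 — matches
  n10 stuck-at-0: n1=0, n2=1, n3=1, n4=1, n5=0, n6=1, n7=0, n8=0, n9=0, n10=0 [stuck-at-0] → 0 — eliminated
  n2 stuck-at-1: n1=0, n2=1 [stuck-at-1], n3=1, n4=1, n5=0, n6=1, n7=0, n8=0, n9=0, n10=0 → 0 — eliminated
Only n9 stuck-at-1 reproduces the observed 1.

n9 stuck-at-1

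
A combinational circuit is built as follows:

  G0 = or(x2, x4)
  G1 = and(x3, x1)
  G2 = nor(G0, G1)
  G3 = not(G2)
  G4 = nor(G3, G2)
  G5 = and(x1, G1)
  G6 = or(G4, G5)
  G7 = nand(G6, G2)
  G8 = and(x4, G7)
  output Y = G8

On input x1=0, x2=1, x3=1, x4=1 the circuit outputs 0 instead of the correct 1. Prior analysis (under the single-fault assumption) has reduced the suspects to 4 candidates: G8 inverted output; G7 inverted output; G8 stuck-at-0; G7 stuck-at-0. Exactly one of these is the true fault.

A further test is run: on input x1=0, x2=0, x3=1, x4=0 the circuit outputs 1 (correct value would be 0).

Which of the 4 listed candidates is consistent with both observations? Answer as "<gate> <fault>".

Evaluate each candidate on input x1=0, x2=0, x3=1, x4=0:
  G8 inverted output: G0=0, G1=0, G2=1, G3=0, G4=0, G5=0, G6=0, G7=1, G8=1 [inverted output] → 1 — matches
  G7 inverted output: G0=0, G1=0, G2=1, G3=0, G4=0, G5=0, G6=0, G7=0 [inverted output], G8=0 → 0 — eliminated
  G8 stuck-at-0: G0=0, G1=0, G2=1, G3=0, G4=0, G5=0, G6=0, G7=1, G8=0 [stuck-at-0] → 0 — eliminated
  G7 stuck-at-0: G0=0, G1=0, G2=1, G3=0, G4=0, G5=0, G6=0, G7=0 [stuck-at-0], G8=0 → 0 — eliminated
Only G8 inverted output reproduces the observed 1.

G8 inverted output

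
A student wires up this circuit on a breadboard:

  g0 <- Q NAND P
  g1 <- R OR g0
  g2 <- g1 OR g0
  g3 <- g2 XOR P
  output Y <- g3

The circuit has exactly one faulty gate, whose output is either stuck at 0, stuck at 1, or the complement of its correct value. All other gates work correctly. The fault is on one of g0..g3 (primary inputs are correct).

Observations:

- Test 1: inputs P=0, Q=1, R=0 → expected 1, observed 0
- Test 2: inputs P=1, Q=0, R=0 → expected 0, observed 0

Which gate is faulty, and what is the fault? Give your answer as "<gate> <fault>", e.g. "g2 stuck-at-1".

Fault-free values for test 1 (P=0, Q=1, R=0): g0=1, g1=1, g2=1, g3=1, giving Y=1. Observed 0.
Test 1: faults giving observed 0 are {g0 stuck-at-0, g0 inverted output, g2 stuck-at-0, g2 inverted output, g3 stuck-at-0, g3 inverted output}.
Test 2 (P=1, Q=0, R=0): fault-free g0=1, g1=1, g2=1, g3=0 → 0; observed 0. Eliminates g0 stuck-at-0, g0 inverted output, g2 stuck-at-0, g2 inverted output, g3 inverted output.
Only g3 stuck-at-0 is consistent with every test.

g3 stuck-at-0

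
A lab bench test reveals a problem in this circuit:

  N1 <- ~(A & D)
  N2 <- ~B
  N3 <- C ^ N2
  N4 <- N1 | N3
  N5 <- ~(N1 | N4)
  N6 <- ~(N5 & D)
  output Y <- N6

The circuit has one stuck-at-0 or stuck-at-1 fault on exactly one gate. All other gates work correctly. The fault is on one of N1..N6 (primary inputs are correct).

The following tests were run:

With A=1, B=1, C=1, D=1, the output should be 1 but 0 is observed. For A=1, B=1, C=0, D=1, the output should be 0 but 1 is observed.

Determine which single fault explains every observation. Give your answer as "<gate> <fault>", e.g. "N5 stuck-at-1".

Fault-free values for test 1 (A=1, B=1, C=1, D=1): N1=0, N2=0, N3=1, N4=1, N5=0, N6=1, giving Y=1. Observed 0.
Test 1: faults giving observed 0 are {N2 stuck-at-1, N3 stuck-at-0, N4 stuck-at-0, N5 stuck-at-1, N6 stuck-at-0}.
Test 2 (A=1, B=1, C=0, D=1): fault-free N1=0, N2=0, N3=0, N4=0, N5=1, N6=0 → 0; observed 1. Eliminates N3 stuck-at-0, N4 stuck-at-0, N5 stuck-at-1, N6 stuck-at-0.
Only N2 stuck-at-1 is consistent with every test.

N2 stuck-at-1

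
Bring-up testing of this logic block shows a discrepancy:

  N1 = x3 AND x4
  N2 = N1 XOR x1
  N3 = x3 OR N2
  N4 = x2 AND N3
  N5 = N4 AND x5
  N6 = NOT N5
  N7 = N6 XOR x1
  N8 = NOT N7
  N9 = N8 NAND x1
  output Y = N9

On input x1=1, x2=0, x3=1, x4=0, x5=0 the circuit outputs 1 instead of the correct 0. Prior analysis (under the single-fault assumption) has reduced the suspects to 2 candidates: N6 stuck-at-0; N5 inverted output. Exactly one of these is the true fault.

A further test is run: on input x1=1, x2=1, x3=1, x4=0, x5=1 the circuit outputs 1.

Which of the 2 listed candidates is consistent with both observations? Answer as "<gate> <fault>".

Evaluate each candidate on input x1=1, x2=1, x3=1, x4=0, x5=1:
  N6 stuck-at-0: N1=0, N2=1, N3=1, N4=1, N5=1, N6=0 [stuck-at-0], N7=1, N8=0, N9=1 → 1 — matches
  N5 inverted output: N1=0, N2=1, N3=1, N4=1, N5=0 [inverted output], N6=1, N7=0, N8=1, N9=0 → 0 — eliminated
Only N6 stuck-at-0 reproduces the observed 1.

N6 stuck-at-0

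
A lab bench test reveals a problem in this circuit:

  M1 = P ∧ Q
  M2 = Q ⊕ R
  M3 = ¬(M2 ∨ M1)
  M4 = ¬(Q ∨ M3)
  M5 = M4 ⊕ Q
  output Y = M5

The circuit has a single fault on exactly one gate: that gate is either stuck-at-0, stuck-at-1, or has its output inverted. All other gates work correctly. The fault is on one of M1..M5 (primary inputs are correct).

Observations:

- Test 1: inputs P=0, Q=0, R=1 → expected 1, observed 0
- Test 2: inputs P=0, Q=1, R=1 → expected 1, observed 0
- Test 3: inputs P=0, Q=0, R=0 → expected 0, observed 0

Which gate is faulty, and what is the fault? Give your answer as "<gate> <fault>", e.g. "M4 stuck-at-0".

Fault-free values for test 1 (P=0, Q=0, R=1): M1=0, M2=1, M3=0, M4=1, M5=1, giving Y=1. Observed 0.
Test 1: faults giving observed 0 are {M2 stuck-at-0, M2 inverted output, M3 stuck-at-1, M3 inverted output, M4 stuck-at-0, M4 inverted output, M5 stuck-at-0, M5 inverted output}.
Test 2 (P=0, Q=1, R=1): fault-free M1=0, M2=0, M3=1, M4=0, M5=1 → 1; observed 0. Eliminates M2 stuck-at-0, M2 inverted output, M3 stuck-at-1, M3 inverted output, M4 stuck-at-0.
Test 3 (P=0, Q=0, R=0): fault-free M1=0, M2=0, M3=1, M4=0, M5=0 → 0; observed 0. Eliminates M4 inverted output, M5 inverted output.
Only M5 stuck-at-0 is consistent with every test.

M5 stuck-at-0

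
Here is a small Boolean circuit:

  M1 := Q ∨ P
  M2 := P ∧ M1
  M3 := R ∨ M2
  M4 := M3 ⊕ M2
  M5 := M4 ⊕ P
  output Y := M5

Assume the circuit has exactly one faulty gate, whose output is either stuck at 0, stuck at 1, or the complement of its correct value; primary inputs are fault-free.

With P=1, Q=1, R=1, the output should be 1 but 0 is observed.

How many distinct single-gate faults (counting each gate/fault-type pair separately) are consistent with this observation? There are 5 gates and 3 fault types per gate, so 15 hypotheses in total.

Fault-free: M1=1, M2=1, M3=1, M4=0, M5=1 → 1. Observed 0.
  M1: stuck-at-0, inverted output ✓; others ✗
  M2: stuck-at-0, inverted output ✓; others ✗
  M3: stuck-at-0, inverted output ✓; others ✗
  M4: stuck-at-1, inverted output ✓; others ✗
  M5: stuck-at-0, inverted output ✓; others ✗
Consistent faults: {M1 stuck-at-0, M1 inverted output, M2 stuck-at-0, M2 inverted output, M3 stuck-at-0, M3 inverted output, M4 stuck-at-1, M4 inverted output, M5 stuck-at-0, M5 inverted output} — 10 in all.

10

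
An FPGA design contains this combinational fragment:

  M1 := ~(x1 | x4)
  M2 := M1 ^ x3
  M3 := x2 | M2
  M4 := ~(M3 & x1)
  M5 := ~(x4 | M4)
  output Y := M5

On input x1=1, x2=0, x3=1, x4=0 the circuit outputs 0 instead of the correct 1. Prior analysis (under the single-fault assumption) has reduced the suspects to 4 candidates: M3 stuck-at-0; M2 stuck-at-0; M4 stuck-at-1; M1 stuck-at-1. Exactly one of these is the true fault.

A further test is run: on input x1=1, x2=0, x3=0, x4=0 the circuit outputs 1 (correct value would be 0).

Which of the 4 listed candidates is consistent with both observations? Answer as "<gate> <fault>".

M1 stuck-at-1

Evaluate each candidate on input x1=1, x2=0, x3=0, x4=0:
  M3 stuck-at-0: M1=0, M2=0, M3=0 [stuck-at-0], M4=1, M5=0 → 0 — eliminated
  M2 stuck-at-0: M1=0, M2=0 [stuck-at-0], M3=0, M4=1, M5=0 → 0 — eliminated
  M4 stuck-at-1: M1=0, M2=0, M3=0, M4=1 [stuck-at-1], M5=0 → 0 — eliminated
  M1 stuck-at-1: M1=1 [stuck-at-1], M2=1, M3=1, M4=0, M5=1 → 1 — matches
Only M1 stuck-at-1 reproduces the observed 1.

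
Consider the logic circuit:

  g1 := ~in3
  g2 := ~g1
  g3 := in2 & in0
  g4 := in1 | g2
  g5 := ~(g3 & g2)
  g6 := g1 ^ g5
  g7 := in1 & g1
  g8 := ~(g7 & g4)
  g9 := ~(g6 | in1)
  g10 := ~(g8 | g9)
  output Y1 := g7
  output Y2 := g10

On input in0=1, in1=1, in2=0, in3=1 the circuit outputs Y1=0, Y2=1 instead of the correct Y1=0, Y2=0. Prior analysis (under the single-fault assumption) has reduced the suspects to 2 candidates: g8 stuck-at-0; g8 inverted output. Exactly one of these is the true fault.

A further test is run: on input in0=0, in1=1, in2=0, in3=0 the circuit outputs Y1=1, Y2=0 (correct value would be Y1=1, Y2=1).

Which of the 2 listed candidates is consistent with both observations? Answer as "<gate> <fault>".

Evaluate each candidate on input in0=0, in1=1, in2=0, in3=0:
  g8 stuck-at-0: g1=1, g2=0, g3=0, g4=1, g5=1, g6=0, g7=1, g8=0 [stuck-at-0], g9=0, g10=1 → Y1=1, Y2=1 — eliminated
  g8 inverted output: g1=1, g2=0, g3=0, g4=1, g5=1, g6=0, g7=1, g8=1 [inverted output], g9=0, g10=0 → Y1=1, Y2=0 — matches
Only g8 inverted output reproduces the observed Y1=1, Y2=0.

g8 inverted output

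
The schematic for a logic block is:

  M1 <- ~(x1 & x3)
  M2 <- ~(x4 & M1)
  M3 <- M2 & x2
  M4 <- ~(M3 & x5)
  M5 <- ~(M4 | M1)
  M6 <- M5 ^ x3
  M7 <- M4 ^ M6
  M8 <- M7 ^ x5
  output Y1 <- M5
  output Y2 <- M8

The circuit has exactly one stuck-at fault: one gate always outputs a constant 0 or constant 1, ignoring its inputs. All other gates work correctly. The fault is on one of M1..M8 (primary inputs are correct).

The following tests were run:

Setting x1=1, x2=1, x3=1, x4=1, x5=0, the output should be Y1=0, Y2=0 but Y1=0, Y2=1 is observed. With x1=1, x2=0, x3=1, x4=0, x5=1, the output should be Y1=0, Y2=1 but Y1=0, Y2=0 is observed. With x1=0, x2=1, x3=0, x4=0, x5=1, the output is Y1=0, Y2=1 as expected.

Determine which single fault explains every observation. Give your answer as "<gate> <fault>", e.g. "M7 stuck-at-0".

Fault-free values for test 1 (x1=1, x2=1, x3=1, x4=1, x5=0): M1=0, M2=1, M3=1, M4=1, M5=0, M6=1, M7=0, M8=0, giving Y1=0, Y2=0. Observed Y1=0, Y2=1.
Test 1: faults giving observed Y1=0, Y2=1 are {M6 stuck-at-0, M7 stuck-at-1, M8 stuck-at-1}.
Test 2 (x1=1, x2=0, x3=1, x4=0, x5=1): fault-free M1=0, M2=1, M3=0, M4=1, M5=0, M6=1, M7=0, M8=1 → Y1=0, Y2=1; observed Y1=0, Y2=0. Eliminates M8 stuck-at-1.
Test 3 (x1=0, x2=1, x3=0, x4=0, x5=1): fault-free M1=1, M2=1, M3=1, M4=0, M5=0, M6=0, M7=0, M8=1 → Y1=0, Y2=1; observed Y1=0, Y2=1. Eliminates M7 stuck-at-1.
Only M6 stuck-at-0 is consistent with every test.

M6 stuck-at-0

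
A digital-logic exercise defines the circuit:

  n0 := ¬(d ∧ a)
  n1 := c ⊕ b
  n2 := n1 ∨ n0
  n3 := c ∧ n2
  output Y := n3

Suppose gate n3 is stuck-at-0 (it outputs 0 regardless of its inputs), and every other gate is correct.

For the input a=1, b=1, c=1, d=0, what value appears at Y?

0

Propagate with n3 forced: n0=1, n1=0, n2=1, n3=0 [stuck-at-0].
So Y = 0. (Without the fault it would be 1.)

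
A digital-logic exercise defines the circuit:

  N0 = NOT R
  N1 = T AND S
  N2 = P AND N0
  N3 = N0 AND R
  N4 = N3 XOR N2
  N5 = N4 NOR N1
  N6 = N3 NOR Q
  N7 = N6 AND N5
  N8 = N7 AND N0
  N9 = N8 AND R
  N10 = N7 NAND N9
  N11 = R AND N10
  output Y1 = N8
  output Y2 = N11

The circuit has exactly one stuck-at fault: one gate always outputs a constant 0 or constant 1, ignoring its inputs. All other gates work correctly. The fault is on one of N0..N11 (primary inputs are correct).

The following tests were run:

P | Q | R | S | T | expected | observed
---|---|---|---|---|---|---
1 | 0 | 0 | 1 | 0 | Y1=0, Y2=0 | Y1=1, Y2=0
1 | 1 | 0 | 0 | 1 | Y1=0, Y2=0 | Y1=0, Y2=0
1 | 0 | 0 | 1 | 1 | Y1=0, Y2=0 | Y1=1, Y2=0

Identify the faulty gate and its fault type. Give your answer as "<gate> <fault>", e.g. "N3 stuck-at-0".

Fault-free values for test 1 (P=1, Q=0, R=0, S=1, T=0): N0=1, N1=0, N2=1, N3=0, N4=1, N5=0, N6=1, N7=0, N8=0, N9=0, N10=1, N11=0, giving Y1=0, Y2=0. Observed Y1=1, Y2=0.
Test 1: faults giving observed Y1=1, Y2=0 are {N2 stuck-at-0, N4 stuck-at-0, N5 stuck-at-1, N7 stuck-at-1, N8 stuck-at-1}.
Test 2 (P=1, Q=1, R=0, S=0, T=1): fault-free N0=1, N1=0, N2=1, N3=0, N4=1, N5=0, N6=0, N7=0, N8=0, N9=0, N10=1, N11=0 → Y1=0, Y2=0; observed Y1=0, Y2=0. Eliminates N7 stuck-at-1, N8 stuck-at-1.
Test 3 (P=1, Q=0, R=0, S=1, T=1): fault-free N0=1, N1=1, N2=1, N3=0, N4=1, N5=0, N6=1, N7=0, N8=0, N9=0, N10=1, N11=0 → Y1=0, Y2=0; observed Y1=1, Y2=0. Eliminates N2 stuck-at-0, N4 stuck-at-0.
Only N5 stuck-at-1 is consistent with every test.

N5 stuck-at-1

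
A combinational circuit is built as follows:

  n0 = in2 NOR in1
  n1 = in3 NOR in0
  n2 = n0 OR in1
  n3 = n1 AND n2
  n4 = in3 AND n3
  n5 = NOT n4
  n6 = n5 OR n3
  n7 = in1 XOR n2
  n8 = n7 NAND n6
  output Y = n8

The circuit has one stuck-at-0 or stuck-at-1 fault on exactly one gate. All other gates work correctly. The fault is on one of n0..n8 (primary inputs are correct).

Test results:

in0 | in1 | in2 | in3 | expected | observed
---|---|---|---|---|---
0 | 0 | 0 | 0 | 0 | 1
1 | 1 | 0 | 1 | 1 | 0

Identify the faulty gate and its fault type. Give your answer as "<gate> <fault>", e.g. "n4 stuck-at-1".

Fault-free values for test 1 (in0=0, in1=0, in2=0, in3=0): n0=1, n1=1, n2=1, n3=1, n4=0, n5=1, n6=1, n7=1, n8=0, giving Y=0. Observed 1.
Test 1: faults giving observed 1 are {n0 stuck-at-0, n2 stuck-at-0, n6 stuck-at-0, n7 stuck-at-0, n8 stuck-at-1}.
Test 2 (in0=1, in1=1, in2=0, in3=1): fault-free n0=0, n1=0, n2=1, n3=0, n4=0, n5=1, n6=1, n7=0, n8=1 → 1; observed 0. Eliminates n0 stuck-at-0, n6 stuck-at-0, n7 stuck-at-0, n8 stuck-at-1.
Only n2 stuck-at-0 is consistent with every test.

n2 stuck-at-0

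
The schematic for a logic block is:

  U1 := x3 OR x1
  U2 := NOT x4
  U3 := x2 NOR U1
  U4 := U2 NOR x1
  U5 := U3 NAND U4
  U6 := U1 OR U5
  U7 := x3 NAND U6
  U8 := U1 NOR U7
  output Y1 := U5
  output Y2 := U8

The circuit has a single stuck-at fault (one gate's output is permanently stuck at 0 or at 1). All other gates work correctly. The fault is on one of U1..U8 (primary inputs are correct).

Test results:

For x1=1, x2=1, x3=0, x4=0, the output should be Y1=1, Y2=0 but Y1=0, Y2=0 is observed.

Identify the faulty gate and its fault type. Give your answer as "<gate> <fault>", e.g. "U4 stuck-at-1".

U5 stuck-at-0

Fault-free values for test 1 (x1=1, x2=1, x3=0, x4=0): U1=1, U2=1, U3=0, U4=0, U5=1, U6=1, U7=1, U8=0, giving Y1=1, Y2=0. Observed Y1=0, Y2=0.
Test 1: faults giving observed Y1=0, Y2=0 are {U5 stuck-at-0}.
Only U5 stuck-at-0 is consistent with every test.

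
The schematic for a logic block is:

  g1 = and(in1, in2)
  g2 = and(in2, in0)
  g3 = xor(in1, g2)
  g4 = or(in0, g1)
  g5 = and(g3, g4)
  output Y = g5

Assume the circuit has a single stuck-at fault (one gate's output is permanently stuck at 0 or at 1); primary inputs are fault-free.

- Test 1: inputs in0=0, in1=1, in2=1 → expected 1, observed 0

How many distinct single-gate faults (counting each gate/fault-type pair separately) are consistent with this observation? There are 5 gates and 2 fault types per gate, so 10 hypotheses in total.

5

Fault-free: g1=1, g2=0, g3=1, g4=1, g5=1 → 1. Observed 0.
  g1 stuck-at-0: output 0 ✓
  g1 stuck-at-1: output 1 ✗
  g2 stuck-at-0: output 1 ✗
  g2 stuck-at-1: output 0 ✓
  g3 stuck-at-0: output 0 ✓
  g3 stuck-at-1: output 1 ✗
  g4 stuck-at-0: output 0 ✓
  g4 stuck-at-1: output 1 ✗
  g5 stuck-at-0: output 0 ✓
  g5 stuck-at-1: output 1 ✗
Consistent faults: {g1 stuck-at-0, g2 stuck-at-1, g3 stuck-at-0, g4 stuck-at-0, g5 stuck-at-0} — 5 in all.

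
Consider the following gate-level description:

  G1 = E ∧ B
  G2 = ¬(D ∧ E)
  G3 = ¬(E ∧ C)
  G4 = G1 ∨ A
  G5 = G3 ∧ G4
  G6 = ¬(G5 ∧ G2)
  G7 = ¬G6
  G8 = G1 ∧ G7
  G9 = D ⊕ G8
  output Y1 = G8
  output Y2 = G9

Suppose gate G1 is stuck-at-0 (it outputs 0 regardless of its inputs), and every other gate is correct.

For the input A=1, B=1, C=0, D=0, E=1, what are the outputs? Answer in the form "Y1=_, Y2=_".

Propagate with G1 forced: G1=0 [stuck-at-0], G2=1, G3=1, G4=1, G5=1, G6=0, G7=1, G8=0, G9=0.
So the outputs are Y1=0, Y2=0. (Without the fault they would be Y1=1, Y2=1.)

Y1=0, Y2=0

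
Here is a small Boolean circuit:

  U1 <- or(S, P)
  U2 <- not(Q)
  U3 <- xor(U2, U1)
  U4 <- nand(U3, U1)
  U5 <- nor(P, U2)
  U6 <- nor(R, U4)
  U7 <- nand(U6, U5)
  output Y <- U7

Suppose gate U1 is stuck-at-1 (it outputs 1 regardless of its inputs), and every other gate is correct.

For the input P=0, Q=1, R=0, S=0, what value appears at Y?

0

Propagate with U1 forced: U1=1 [stuck-at-1], U2=0, U3=1, U4=0, U5=1, U6=1, U7=0.
So Y = 0. (Without the fault it would be 1.)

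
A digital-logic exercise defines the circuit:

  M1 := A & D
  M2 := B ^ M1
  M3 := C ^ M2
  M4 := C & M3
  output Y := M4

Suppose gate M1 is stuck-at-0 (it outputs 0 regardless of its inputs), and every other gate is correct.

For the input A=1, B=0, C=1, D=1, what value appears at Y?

1

Propagate with M1 forced: M1=0 [stuck-at-0], M2=0, M3=1, M4=1.
So Y = 1. (Without the fault it would be 0.)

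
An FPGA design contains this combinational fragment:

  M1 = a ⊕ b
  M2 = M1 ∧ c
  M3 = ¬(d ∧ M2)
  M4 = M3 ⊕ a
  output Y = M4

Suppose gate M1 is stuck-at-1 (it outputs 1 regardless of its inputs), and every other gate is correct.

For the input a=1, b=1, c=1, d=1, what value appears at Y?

1

Propagate with M1 forced: M1=1 [stuck-at-1], M2=1, M3=0, M4=1.
So Y = 1. (Without the fault it would be 0.)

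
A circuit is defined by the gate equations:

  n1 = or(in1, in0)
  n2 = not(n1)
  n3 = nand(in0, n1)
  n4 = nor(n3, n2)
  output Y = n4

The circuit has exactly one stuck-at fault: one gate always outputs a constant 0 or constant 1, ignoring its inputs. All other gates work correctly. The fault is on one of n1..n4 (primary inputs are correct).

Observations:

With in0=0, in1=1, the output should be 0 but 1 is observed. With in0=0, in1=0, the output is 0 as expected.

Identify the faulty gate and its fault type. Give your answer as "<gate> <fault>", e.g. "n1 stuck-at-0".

Fault-free values for test 1 (in0=0, in1=1): n1=1, n2=0, n3=1, n4=0, giving Y=0. Observed 1.
Test 1: faults giving observed 1 are {n3 stuck-at-0, n4 stuck-at-1}.
Test 2 (in0=0, in1=0): fault-free n1=0, n2=1, n3=1, n4=0 → 0; observed 0. Eliminates n4 stuck-at-1.
Only n3 stuck-at-0 is consistent with every test.

n3 stuck-at-0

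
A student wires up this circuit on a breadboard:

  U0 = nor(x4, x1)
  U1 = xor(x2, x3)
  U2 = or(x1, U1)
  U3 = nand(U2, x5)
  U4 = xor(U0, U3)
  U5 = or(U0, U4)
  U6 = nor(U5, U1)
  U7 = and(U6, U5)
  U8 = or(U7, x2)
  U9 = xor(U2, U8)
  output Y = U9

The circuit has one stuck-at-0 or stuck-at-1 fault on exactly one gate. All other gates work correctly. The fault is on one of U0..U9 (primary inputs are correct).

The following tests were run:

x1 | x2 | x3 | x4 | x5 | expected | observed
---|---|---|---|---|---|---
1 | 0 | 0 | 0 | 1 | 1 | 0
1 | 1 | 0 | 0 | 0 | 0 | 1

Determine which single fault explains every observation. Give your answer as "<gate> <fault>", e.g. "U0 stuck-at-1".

Fault-free values for test 1 (x1=1, x2=0, x3=0, x4=0, x5=1): U0=0, U1=0, U2=1, U3=0, U4=0, U5=0, U6=1, U7=0, U8=0, U9=1, giving Y=1. Observed 0.
Test 1: faults giving observed 0 are {U2 stuck-at-0, U7 stuck-at-1, U8 stuck-at-1, U9 stuck-at-0}.
Test 2 (x1=1, x2=1, x3=0, x4=0, x5=0): fault-free U0=0, U1=1, U2=1, U3=1, U4=1, U5=1, U6=0, U7=0, U8=1, U9=0 → 0; observed 1. Eliminates U7 stuck-at-1, U8 stuck-at-1, U9 stuck-at-0.
Only U2 stuck-at-0 is consistent with every test.

U2 stuck-at-0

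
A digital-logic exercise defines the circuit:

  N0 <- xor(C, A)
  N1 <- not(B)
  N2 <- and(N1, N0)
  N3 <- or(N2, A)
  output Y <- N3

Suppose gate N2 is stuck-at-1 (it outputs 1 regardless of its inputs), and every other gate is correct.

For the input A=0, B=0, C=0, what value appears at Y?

1

Propagate with N2 forced: N0=0, N1=1, N2=1 [stuck-at-1], N3=1.
So Y = 1. (Without the fault it would be 0.)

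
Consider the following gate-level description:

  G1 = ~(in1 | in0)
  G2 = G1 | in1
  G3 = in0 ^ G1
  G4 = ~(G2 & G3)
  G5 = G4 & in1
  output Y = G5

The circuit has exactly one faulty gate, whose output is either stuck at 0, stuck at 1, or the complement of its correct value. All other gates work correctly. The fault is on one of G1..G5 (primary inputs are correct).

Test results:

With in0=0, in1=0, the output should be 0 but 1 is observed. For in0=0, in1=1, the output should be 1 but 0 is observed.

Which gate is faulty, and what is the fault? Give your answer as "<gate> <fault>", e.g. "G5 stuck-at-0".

Fault-free values for test 1 (in0=0, in1=0): G1=1, G2=1, G3=1, G4=0, G5=0, giving Y=0. Observed 1.
Test 1: faults giving observed 1 are {G5 stuck-at-1, G5 inverted output}.
Test 2 (in0=0, in1=1): fault-free G1=0, G2=1, G3=0, G4=1, G5=1 → 1; observed 0. Eliminates G5 stuck-at-1.
Only G5 inverted output is consistent with every test.

G5 inverted output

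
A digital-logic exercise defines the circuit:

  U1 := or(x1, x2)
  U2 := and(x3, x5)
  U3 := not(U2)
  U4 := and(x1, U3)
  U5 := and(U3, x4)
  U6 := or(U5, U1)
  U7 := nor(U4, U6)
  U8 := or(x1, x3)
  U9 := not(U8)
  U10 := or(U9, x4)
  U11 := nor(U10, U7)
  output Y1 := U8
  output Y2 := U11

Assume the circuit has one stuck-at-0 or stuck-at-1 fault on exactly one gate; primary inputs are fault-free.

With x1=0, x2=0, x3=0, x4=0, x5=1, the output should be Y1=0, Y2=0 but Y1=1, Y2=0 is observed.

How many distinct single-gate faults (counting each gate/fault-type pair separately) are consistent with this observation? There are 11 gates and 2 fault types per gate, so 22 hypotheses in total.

Fault-free: U1=0, U2=0, U3=1, U4=0, U5=0, U6=0, U7=1, U8=0, U9=1, U10=1, U11=0 → Y1=0, Y2=0. Observed Y1=1, Y2=0.
  U1: none of the 2 fault types match ✗
  U2: none of the 2 fault types match ✗
  U3: none of the 2 fault types match ✗
  U4: none of the 2 fault types match ✗
  U5: none of the 2 fault types match ✗
  U6: none of the 2 fault types match ✗
  U7: none of the 2 fault types match ✗
  U8: stuck-at-1 ✓; others ✗
  U9: none of the 2 fault types match ✗
  U10: none of the 2 fault types match ✗
  U11: none of the 2 fault types match ✗
Consistent faults: {U8 stuck-at-1} — 1 in all.

1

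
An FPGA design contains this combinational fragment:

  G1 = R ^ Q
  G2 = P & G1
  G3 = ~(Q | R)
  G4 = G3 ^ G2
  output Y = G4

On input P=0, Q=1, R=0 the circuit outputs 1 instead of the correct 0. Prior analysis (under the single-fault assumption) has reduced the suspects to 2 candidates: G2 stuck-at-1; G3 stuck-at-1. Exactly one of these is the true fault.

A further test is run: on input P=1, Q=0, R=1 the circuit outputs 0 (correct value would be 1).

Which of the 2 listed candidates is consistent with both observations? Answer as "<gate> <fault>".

Evaluate each candidate on input P=1, Q=0, R=1:
  G2 stuck-at-1: G1=1, G2=1 [stuck-at-1], G3=0, G4=1 → 1 — eliminated
  G3 stuck-at-1: G1=1, G2=1, G3=1 [stuck-at-1], G4=0 → 0 — matches
Only G3 stuck-at-1 reproduces the observed 0.

G3 stuck-at-1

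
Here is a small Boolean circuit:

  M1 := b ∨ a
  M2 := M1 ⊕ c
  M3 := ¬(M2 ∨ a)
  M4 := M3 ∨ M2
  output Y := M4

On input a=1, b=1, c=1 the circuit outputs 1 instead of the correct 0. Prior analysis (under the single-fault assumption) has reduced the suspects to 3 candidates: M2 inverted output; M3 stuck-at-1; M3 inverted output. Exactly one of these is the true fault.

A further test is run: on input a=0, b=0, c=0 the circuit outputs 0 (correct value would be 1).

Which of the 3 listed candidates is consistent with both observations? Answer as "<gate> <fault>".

M3 inverted output

Evaluate each candidate on input a=0, b=0, c=0:
  M2 inverted output: M1=0, M2=1 [inverted output], M3=0, M4=1 → 1 — eliminated
  M3 stuck-at-1: M1=0, M2=0, M3=1 [stuck-at-1], M4=1 → 1 — eliminated
  M3 inverted output: M1=0, M2=0, M3=0 [inverted output], M4=0 → 0 — matches
Only M3 inverted output reproduces the observed 0.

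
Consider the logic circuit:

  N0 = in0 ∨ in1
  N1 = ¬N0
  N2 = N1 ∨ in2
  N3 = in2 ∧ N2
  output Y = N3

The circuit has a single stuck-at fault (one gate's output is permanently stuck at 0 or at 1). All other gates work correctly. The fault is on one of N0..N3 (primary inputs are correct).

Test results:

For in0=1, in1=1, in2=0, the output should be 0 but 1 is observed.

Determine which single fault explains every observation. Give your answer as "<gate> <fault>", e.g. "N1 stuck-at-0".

Fault-free values for test 1 (in0=1, in1=1, in2=0): N0=1, N1=0, N2=0, N3=0, giving Y=0. Observed 1.
Test 1: faults giving observed 1 are {N3 stuck-at-1}.
Only N3 stuck-at-1 is consistent with every test.

N3 stuck-at-1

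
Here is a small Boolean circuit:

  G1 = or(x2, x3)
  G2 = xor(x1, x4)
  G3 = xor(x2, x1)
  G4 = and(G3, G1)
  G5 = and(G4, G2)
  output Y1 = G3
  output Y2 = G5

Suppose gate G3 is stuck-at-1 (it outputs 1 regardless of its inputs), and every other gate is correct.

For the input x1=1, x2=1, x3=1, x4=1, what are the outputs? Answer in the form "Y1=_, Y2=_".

Propagate with G3 forced: G1=1, G2=0, G3=1 [stuck-at-1], G4=1, G5=0.
So the outputs are Y1=1, Y2=0. (Without the fault they would be Y1=0, Y2=0.)

Y1=1, Y2=0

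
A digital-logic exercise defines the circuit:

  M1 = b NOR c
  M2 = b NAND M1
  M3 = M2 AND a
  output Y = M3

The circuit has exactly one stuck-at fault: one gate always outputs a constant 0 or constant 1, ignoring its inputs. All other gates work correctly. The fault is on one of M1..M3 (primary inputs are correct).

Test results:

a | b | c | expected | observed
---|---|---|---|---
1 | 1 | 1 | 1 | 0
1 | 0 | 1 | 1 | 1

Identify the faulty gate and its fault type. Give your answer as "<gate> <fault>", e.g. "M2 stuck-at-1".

Fault-free values for test 1 (a=1, b=1, c=1): M1=0, M2=1, M3=1, giving Y=1. Observed 0.
Test 1: faults giving observed 0 are {M1 stuck-at-1, M2 stuck-at-0, M3 stuck-at-0}.
Test 2 (a=1, b=0, c=1): fault-free M1=0, M2=1, M3=1 → 1; observed 1. Eliminates M2 stuck-at-0, M3 stuck-at-0.
Only M1 stuck-at-1 is consistent with every test.

M1 stuck-at-1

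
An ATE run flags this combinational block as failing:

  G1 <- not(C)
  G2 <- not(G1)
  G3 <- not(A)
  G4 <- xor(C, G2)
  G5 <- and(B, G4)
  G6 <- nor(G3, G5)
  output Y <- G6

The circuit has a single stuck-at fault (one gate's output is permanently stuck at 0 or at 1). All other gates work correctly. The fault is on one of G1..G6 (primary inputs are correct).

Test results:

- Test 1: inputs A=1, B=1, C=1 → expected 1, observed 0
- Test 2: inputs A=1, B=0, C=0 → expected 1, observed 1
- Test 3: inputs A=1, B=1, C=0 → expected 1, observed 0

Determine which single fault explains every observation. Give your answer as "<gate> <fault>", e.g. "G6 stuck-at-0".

G4 stuck-at-1

Fault-free values for test 1 (A=1, B=1, C=1): G1=0, G2=1, G3=0, G4=0, G5=0, G6=1, giving Y=1. Observed 0.
Test 1: faults giving observed 0 are {G1 stuck-at-1, G2 stuck-at-0, G3 stuck-at-1, G4 stuck-at-1, G5 stuck-at-1, G6 stuck-at-0}.
Test 2 (A=1, B=0, C=0): fault-free G1=1, G2=0, G3=0, G4=0, G5=0, G6=1 → 1; observed 1. Eliminates G3 stuck-at-1, G5 stuck-at-1, G6 stuck-at-0.
Test 3 (A=1, B=1, C=0): fault-free G1=1, G2=0, G3=0, G4=0, G5=0, G6=1 → 1; observed 0. Eliminates G1 stuck-at-1, G2 stuck-at-0.
Only G4 stuck-at-1 is consistent with every test.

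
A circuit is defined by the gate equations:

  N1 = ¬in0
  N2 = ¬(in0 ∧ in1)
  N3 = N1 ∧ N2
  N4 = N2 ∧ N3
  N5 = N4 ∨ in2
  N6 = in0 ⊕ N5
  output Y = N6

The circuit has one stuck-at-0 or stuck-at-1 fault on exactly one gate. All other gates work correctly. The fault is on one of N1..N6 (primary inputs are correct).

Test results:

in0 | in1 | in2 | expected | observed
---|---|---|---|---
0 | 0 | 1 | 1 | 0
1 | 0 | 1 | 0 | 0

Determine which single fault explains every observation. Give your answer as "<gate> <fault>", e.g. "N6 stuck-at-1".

N6 stuck-at-0

Fault-free values for test 1 (in0=0, in1=0, in2=1): N1=1, N2=1, N3=1, N4=1, N5=1, N6=1, giving Y=1. Observed 0.
Test 1: faults giving observed 0 are {N5 stuck-at-0, N6 stuck-at-0}.
Test 2 (in0=1, in1=0, in2=1): fault-free N1=0, N2=1, N3=0, N4=0, N5=1, N6=0 → 0; observed 0. Eliminates N5 stuck-at-0.
Only N6 stuck-at-0 is consistent with every test.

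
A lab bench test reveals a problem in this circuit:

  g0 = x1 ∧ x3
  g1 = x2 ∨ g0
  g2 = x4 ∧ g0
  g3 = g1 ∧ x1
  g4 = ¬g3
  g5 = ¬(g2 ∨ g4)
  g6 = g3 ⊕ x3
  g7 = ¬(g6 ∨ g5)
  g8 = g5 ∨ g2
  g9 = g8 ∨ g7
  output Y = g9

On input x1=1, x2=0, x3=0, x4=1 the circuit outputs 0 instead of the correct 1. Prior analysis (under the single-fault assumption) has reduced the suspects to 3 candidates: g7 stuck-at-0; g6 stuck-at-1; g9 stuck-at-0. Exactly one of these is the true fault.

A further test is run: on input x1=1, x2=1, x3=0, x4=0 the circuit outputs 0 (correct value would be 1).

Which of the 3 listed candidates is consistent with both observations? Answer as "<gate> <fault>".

Evaluate each candidate on input x1=1, x2=1, x3=0, x4=0:
  g7 stuck-at-0: g0=0, g1=1, g2=0, g3=1, g4=0, g5=1, g6=1, g7=0 [stuck-at-0], g8=1, g9=1 → 1 — eliminated
  g6 stuck-at-1: g0=0, g1=1, g2=0, g3=1, g4=0, g5=1, g6=1 [stuck-at-1], g7=0, g8=1, g9=1 → 1 — eliminated
  g9 stuck-at-0: g0=0, g1=1, g2=0, g3=1, g4=0, g5=1, g6=1, g7=0, g8=1, g9=0 [stuck-at-0] → 0 — matches
Only g9 stuck-at-0 reproduces the observed 0.

g9 stuck-at-0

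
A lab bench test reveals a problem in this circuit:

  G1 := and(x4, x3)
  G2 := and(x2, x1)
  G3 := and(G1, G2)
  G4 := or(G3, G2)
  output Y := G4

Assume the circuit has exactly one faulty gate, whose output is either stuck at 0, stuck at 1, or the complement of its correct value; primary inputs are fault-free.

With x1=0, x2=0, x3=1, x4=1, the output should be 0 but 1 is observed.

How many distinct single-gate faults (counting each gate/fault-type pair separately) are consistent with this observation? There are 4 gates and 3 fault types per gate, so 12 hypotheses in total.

6

Fault-free: G1=1, G2=0, G3=0, G4=0 → 0. Observed 1.
  G1 stuck-at-0: output 0 ✗
  G1 stuck-at-1: output 0 ✗
  G1 inverted output: output 0 ✗
  G2 stuck-at-0: output 0 ✗
  G2 stuck-at-1: output 1 ✓
  G2 inverted output: output 1 ✓
  G3 stuck-at-0: output 0 ✗
  G3 stuck-at-1: output 1 ✓
  G3 inverted output: output 1 ✓
  G4 stuck-at-0: output 0 ✗
  G4 stuck-at-1: output 1 ✓
  G4 inverted output: output 1 ✓
Consistent faults: {G2 stuck-at-1, G2 inverted output, G3 stuck-at-1, G3 inverted output, G4 stuck-at-1, G4 inverted output} — 6 in all.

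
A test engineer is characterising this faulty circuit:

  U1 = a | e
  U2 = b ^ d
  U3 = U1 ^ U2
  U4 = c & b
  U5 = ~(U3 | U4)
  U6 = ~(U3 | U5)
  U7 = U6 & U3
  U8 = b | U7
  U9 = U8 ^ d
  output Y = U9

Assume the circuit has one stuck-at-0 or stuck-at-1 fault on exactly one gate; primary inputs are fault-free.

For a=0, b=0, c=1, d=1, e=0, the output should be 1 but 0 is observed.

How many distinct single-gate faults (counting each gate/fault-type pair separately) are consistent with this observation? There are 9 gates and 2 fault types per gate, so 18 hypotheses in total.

4

Fault-free: U1=0, U2=1, U3=1, U4=0, U5=0, U6=0, U7=0, U8=0, U9=1 → 1. Observed 0.
  U1: none of the 2 fault types match ✗
  U2: none of the 2 fault types match ✗
  U3: none of the 2 fault types match ✗
  U4: none of the 2 fault types match ✗
  U5: none of the 2 fault types match ✗
  U6: stuck-at-1 ✓; others ✗
  U7: stuck-at-1 ✓; others ✗
  U8: stuck-at-1 ✓; others ✗
  U9: stuck-at-0 ✓; others ✗
Consistent faults: {U6 stuck-at-1, U7 stuck-at-1, U8 stuck-at-1, U9 stuck-at-0} — 4 in all.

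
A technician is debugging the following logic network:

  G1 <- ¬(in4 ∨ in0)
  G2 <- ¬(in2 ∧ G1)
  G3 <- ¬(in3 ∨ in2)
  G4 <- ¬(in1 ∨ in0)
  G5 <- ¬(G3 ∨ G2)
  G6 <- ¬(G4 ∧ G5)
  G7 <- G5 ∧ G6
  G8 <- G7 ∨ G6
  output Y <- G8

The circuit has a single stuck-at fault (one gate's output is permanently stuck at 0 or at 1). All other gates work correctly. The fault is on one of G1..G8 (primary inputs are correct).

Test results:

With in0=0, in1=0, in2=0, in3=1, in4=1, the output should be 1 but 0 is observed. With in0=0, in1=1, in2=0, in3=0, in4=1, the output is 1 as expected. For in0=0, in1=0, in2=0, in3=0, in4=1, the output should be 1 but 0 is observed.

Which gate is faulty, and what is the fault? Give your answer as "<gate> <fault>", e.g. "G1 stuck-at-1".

Fault-free values for test 1 (in0=0, in1=0, in2=0, in3=1, in4=1): G1=0, G2=1, G3=0, G4=1, G5=0, G6=1, G7=0, G8=1, giving Y=1. Observed 0.
Test 1: faults giving observed 0 are {G2 stuck-at-0, G5 stuck-at-1, G6 stuck-at-0, G8 stuck-at-0}.
Test 2 (in0=0, in1=1, in2=0, in3=0, in4=1): fault-free G1=0, G2=1, G3=1, G4=0, G5=0, G6=1, G7=0, G8=1 → 1; observed 1. Eliminates G6 stuck-at-0, G8 stuck-at-0.
Test 3 (in0=0, in1=0, in2=0, in3=0, in4=1): fault-free G1=0, G2=1, G3=1, G4=1, G5=0, G6=1, G7=0, G8=1 → 1; observed 0. Eliminates G2 stuck-at-0.
Only G5 stuck-at-1 is consistent with every test.

G5 stuck-at-1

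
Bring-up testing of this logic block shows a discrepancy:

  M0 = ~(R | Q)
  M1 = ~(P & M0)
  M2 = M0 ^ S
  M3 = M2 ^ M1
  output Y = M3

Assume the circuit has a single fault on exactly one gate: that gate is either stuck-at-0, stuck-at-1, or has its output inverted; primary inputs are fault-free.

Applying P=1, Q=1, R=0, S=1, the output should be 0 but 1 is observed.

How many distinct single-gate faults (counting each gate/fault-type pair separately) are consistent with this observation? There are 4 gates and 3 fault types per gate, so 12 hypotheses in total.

6

Fault-free: M0=0, M1=1, M2=1, M3=0 → 0. Observed 1.
  M0 stuck-at-0: output 0 ✗
  M0 stuck-at-1: output 0 ✗
  M0 inverted output: output 0 ✗
  M1 stuck-at-0: output 1 ✓
  M1 stuck-at-1: output 0 ✗
  M1 inverted output: output 1 ✓
  M2 stuck-at-0: output 1 ✓
  M2 stuck-at-1: output 0 ✗
  M2 inverted output: output 1 ✓
  M3 stuck-at-0: output 0 ✗
  M3 stuck-at-1: output 1 ✓
  M3 inverted output: output 1 ✓
Consistent faults: {M1 stuck-at-0, M1 inverted output, M2 stuck-at-0, M2 inverted output, M3 stuck-at-1, M3 inverted output} — 6 in all.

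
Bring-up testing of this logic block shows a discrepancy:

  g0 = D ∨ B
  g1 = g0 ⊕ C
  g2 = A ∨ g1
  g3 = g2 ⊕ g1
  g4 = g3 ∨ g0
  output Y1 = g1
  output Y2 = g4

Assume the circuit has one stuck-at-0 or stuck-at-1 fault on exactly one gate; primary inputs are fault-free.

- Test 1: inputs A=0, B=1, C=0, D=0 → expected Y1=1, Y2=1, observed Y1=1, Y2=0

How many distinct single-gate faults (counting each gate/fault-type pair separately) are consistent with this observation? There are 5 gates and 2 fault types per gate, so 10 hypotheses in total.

Fault-free: g0=1, g1=1, g2=1, g3=0, g4=1 → Y1=1, Y2=1. Observed Y1=1, Y2=0.
  g0 stuck-at-0: output Y1=0, Y2=0 ✗
  g0 stuck-at-1: output Y1=1, Y2=1 ✗
  g1 stuck-at-0: output Y1=0, Y2=1 ✗
  g1 stuck-at-1: output Y1=1, Y2=1 ✗
  g2 stuck-at-0: output Y1=1, Y2=1 ✗
  g2 stuck-at-1: output Y1=1, Y2=1 ✗
  g3 stuck-at-0: output Y1=1, Y2=1 ✗
  g3 stuck-at-1: output Y1=1, Y2=1 ✗
  g4 stuck-at-0: output Y1=1, Y2=0 ✓
  g4 stuck-at-1: output Y1=1, Y2=1 ✗
Consistent faults: {g4 stuck-at-0} — 1 in all.

1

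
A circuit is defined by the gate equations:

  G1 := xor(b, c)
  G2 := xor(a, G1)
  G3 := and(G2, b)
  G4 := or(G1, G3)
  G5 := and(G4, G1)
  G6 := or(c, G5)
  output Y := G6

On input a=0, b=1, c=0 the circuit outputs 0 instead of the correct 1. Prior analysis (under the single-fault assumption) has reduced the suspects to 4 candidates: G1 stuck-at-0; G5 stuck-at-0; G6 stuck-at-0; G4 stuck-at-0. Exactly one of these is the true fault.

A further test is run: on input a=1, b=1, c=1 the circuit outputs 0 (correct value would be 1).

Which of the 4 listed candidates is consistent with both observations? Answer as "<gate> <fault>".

G6 stuck-at-0

Evaluate each candidate on input a=1, b=1, c=1:
  G1 stuck-at-0: G1=0 [stuck-at-0], G2=1, G3=1, G4=1, G5=0, G6=1 → 1 — eliminated
  G5 stuck-at-0: G1=0, G2=1, G3=1, G4=1, G5=0 [stuck-at-0], G6=1 → 1 — eliminated
  G6 stuck-at-0: G1=0, G2=1, G3=1, G4=1, G5=0, G6=0 [stuck-at-0] → 0 — matches
  G4 stuck-at-0: G1=0, G2=1, G3=1, G4=0 [stuck-at-0], G5=0, G6=1 → 1 — eliminated
Only G6 stuck-at-0 reproduces the observed 0.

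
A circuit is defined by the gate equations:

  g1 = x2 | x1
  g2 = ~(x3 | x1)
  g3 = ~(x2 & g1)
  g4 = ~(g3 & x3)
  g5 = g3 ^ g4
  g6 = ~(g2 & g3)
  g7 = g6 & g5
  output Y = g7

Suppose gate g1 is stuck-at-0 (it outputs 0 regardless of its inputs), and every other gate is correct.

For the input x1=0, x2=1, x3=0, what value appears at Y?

Propagate with g1 forced: g1=0 [stuck-at-0], g2=1, g3=1, g4=1, g5=0, g6=0, g7=0.
So Y = 0. (Without the fault it would be 1.)

0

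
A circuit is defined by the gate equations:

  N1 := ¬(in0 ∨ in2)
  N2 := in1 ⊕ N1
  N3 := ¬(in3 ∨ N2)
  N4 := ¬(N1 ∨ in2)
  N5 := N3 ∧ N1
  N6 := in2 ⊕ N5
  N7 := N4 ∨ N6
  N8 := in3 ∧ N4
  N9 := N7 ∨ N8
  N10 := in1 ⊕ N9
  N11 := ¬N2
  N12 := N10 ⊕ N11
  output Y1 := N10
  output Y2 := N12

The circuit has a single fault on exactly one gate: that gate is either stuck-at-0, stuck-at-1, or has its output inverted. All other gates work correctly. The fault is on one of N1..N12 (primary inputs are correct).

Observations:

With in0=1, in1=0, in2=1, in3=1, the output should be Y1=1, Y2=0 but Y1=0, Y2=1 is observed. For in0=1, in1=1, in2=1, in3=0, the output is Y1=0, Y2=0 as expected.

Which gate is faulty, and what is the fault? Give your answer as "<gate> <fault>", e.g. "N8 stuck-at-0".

Fault-free values for test 1 (in0=1, in1=0, in2=1, in3=1): N1=0, N2=0, N3=0, N4=0, N5=0, N6=1, N7=1, N8=0, N9=1, N10=1, N11=1, N12=0, giving Y1=1, Y2=0. Observed Y1=0, Y2=1.
Test 1: faults giving observed Y1=0, Y2=1 are {N5 stuck-at-1, N5 inverted output, N6 stuck-at-0, N6 inverted output, N7 stuck-at-0, N7 inverted output, N9 stuck-at-0, N9 inverted output, N10 stuck-at-0, N10 inverted output}.
Test 2 (in0=1, in1=1, in2=1, in3=0): fault-free N1=0, N2=1, N3=0, N4=0, N5=0, N6=1, N7=1, N8=0, N9=1, N10=0, N11=0, N12=0 → Y1=0, Y2=0; observed Y1=0, Y2=0. Eliminates N5 stuck-at-1, N5 inverted output, N6 stuck-at-0, N6 inverted output, N7 stuck-at-0, N7 inverted output, N9 stuck-at-0, N9 inverted output, N10 inverted output.
Only N10 stuck-at-0 is consistent with every test.

N10 stuck-at-0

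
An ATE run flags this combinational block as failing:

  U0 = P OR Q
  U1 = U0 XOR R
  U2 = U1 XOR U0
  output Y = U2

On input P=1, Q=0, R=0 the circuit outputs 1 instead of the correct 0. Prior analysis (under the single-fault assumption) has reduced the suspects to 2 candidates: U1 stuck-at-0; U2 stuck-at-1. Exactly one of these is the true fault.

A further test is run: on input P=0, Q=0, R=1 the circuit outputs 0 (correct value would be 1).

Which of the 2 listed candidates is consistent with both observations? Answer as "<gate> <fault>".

Evaluate each candidate on input P=0, Q=0, R=1:
  U1 stuck-at-0: U0=0, U1=0 [stuck-at-0], U2=0 → 0 — matches
  U2 stuck-at-1: U0=0, U1=1, U2=1 [stuck-at-1] → 1 — eliminated
Only U1 stuck-at-0 reproduces the observed 0.

U1 stuck-at-0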